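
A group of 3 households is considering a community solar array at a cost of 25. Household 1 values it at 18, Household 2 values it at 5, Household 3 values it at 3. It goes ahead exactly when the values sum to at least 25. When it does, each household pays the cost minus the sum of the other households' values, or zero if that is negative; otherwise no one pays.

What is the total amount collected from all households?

23

Total value 26 ≥ cost 25, so it is built.
Household 1: others sum to 8; max(0, 25 - 8) = 17.
Household 2: others sum to 21; max(0, 25 - 21) = 4.
Household 3: others sum to 23; max(0, 25 - 23) = 2.
Total collected = 17 + 4 + 2 = 23.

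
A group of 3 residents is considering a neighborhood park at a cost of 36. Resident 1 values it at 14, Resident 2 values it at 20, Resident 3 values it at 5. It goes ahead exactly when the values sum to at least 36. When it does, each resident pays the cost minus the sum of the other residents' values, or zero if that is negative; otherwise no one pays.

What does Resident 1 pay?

Total value 39 ≥ cost 36, so the project is built.
The other residents' values sum to 25.
Cost minus that sum is 36 - 25 = 11.

11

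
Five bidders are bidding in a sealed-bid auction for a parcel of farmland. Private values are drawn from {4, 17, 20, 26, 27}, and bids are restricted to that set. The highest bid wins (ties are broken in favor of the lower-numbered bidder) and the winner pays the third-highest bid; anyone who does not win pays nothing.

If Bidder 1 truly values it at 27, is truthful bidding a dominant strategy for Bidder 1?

Check each profile of the others' bids and compare truth against every alternative bid.
Others bid (4, 4, 4, 27): truth gives 23, best alternative gives 0.
Others bid (4, 4, 27, 4): truth gives 23, best alternative gives 0.
Others bid (4, 27, 4, 4): truth gives 23, best alternative gives 0.
Others bid (27, 4, 4, 4): truth gives 23, best alternative gives 0.
Others bid (4, 4, 17, 27): truth gives 10, best alternative gives 0.
Others bid (4, 4, 27, 17): truth gives 10, best alternative gives 0.
(Remaining 619 profiles checked similarly; truth is weakly best in each.)
In every case the truthful bid is at least as good as any alternative, so it is a dominant strategy.

Yes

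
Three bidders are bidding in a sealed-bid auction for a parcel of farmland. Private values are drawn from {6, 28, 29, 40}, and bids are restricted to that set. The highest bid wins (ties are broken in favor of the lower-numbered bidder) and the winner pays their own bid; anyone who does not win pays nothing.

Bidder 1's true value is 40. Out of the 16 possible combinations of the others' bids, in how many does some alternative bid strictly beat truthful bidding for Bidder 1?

Others bid (6, 6): truth gives 0; bid 6 gives 34 > 0. Violating.
Others bid (6, 28): truth gives 0; bid 28 gives 12 > 0. Violating.
Others bid (6, 29): truth gives 0; bid 29 gives 11 > 0. Violating.
Others bid (28, 6): truth gives 0; bid 28 gives 12 > 0. Violating.
Others bid (6, 40): truth gives 0; no alternative beats it.
Others bid (28, 40): truth gives 0; no alternative beats it.
(Checking all 16 profiles: 9 have a profitable deviation, 7 do not.)

9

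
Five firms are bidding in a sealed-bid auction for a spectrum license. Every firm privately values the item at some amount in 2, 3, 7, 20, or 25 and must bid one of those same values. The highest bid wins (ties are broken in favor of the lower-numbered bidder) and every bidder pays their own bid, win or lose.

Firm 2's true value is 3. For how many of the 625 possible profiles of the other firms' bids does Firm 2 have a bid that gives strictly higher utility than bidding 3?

617

Others bid (2, 2, 2, 7): truth gives -3; bid 2 gives -2 > -3. Violating.
Others bid (2, 2, 2, 20): truth gives -3; bid 2 gives -2 > -3. Violating.
Others bid (2, 2, 2, 25): truth gives -3; bid 2 gives -2 > -3. Violating.
Others bid (2, 2, 3, 7): truth gives -3; bid 2 gives -2 > -3. Violating.
Others bid (2, 2, 2, 2): truth gives 0; no alternative beats it.
Others bid (2, 2, 2, 3): truth gives 0; no alternative beats it.
(Checking all 625 profiles: 617 have a profitable deviation, 8 do not.)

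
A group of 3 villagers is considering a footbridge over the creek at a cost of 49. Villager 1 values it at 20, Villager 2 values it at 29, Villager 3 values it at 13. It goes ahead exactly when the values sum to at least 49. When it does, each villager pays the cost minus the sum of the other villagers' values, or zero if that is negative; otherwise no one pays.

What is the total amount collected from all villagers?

23

Total value 62 ≥ cost 49, so it is built.
Villager 1: others sum to 42; max(0, 49 - 42) = 7.
Villager 2: others sum to 33; max(0, 49 - 33) = 16.
Villager 3: others sum to 49; max(0, 49 - 49) = 0.
Total collected = 7 + 16 + 0 = 23.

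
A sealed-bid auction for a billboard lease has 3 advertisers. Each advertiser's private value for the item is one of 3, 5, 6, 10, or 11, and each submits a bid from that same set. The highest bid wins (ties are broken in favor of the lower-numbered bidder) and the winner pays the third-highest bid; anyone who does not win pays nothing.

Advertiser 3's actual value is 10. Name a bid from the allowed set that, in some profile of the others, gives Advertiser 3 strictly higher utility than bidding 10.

Suppose Advertiser 1 bids 3 and Advertiser 2 bids 10.
Bid 10: loses, pays 0, utility 0.
Bid 11: wins, pays 3, utility 10 - 3 = 7.
So bidding 11 beats truth here (7 > 0).

11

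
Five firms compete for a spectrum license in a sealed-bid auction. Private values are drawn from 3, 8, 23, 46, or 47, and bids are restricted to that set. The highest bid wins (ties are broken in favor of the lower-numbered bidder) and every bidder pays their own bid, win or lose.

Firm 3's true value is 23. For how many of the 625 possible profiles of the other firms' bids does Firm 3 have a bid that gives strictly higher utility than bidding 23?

593

Others bid (3, 3, 3, 3): truth gives 0; bid 8 gives 15 > 0. Violating.
Others bid (3, 3, 3, 8): truth gives 0; bid 8 gives 15 > 0. Violating.
Others bid (3, 3, 3, 46): truth gives -23; bid 3 gives -3 > -23. Violating.
Others bid (3, 3, 3, 47): truth gives -23; bid 3 gives -3 > -23. Violating.
Others bid (3, 3, 3, 23): truth gives 0; no alternative beats it.
Others bid (3, 3, 8, 23): truth gives 0; no alternative beats it.
(Checking all 625 profiles: 593 have a profitable deviation, 32 do not.)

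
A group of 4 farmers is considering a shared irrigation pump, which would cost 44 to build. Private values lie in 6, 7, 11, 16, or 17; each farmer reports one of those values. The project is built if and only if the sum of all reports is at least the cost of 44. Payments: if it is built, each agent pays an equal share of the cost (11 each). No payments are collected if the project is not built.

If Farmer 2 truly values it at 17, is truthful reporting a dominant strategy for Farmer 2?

Check each profile of the others' reports and compare truth against every alternative report.
Others report (6, 6, 16): truth gives 6, best alternative gives 6.
Others report (6, 6, 17): truth gives 6, best alternative gives 6.
Others report (6, 7, 16): truth gives 6, best alternative gives 6.
Others report (6, 7, 17): truth gives 6, best alternative gives 6.
Others report (6, 11, 11): truth gives 6, best alternative gives 6.
Others report (6, 11, 16): truth gives 6, best alternative gives 6.
(Remaining 119 profiles checked similarly; truth is weakly best in each.)
In every case the truthful report is at least as good as any alternative, so it is a dominant strategy.

Yes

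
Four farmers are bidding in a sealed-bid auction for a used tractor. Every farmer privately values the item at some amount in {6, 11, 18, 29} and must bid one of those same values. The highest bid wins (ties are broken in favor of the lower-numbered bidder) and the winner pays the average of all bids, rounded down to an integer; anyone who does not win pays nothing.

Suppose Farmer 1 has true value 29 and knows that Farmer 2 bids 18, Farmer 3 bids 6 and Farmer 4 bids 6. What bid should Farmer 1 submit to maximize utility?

18

Bid 6: loses, pays 0, utility 0.
Bid 11: loses, pays 0, utility 0.
Bid 18: wins, pays 12, utility 29 - 12 = 17.
Bid 29: wins, pays 14, utility 29 - 14 = 15.
The best choice is 18 with utility 17.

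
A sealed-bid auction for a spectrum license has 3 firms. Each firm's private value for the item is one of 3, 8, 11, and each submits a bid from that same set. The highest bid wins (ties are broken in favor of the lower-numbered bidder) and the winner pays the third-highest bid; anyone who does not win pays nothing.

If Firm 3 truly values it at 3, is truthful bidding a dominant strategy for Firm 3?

Yes

Check each profile of the others' bids and compare truth against every alternative bid.
Others bid (3, 3): truth gives 0, best alternative gives 0.
Others bid (3, 8): truth gives 0, best alternative gives 0.
Others bid (3, 11): truth gives 0, best alternative gives 0.
Others bid (8, 3): truth gives 0, best alternative gives 0.
Others bid (8, 8): truth gives 0, best alternative gives 0.
Others bid (8, 11): truth gives 0, best alternative gives 0.
(Remaining 3 profiles checked similarly; truth is weakly best in each.)
In every case the truthful bid is at least as good as any alternative, so it is a dominant strategy.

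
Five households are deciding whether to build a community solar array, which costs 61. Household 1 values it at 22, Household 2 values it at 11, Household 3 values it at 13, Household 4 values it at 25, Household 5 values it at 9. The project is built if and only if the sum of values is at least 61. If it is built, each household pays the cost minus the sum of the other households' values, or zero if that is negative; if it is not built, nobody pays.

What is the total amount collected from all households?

Total value 80 ≥ cost 61, so it is built.
Household 1: others sum to 58; max(0, 61 - 58) = 3.
Household 2: others sum to 69; max(0, 61 - 69) = 0.
Household 3: others sum to 67; max(0, 61 - 67) = 0.
Household 4: others sum to 55; max(0, 61 - 55) = 6.
Household 5: others sum to 71; max(0, 61 - 71) = 0.
Total collected = 3 + 0 + 0 + 6 + 0 = 9.

9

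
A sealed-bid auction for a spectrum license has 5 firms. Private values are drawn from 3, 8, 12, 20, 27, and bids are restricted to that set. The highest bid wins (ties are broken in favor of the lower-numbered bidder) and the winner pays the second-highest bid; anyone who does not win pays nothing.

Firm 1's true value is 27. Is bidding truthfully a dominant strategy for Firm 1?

Yes

Check each profile of the others' bids and compare truth against every alternative bid.
Others bid (3, 3, 3, 3): truth gives 24, best alternative gives 24.
Others bid (3, 3, 3, 8): truth gives 19, best alternative gives 19.
Others bid (3, 3, 8, 3): truth gives 19, best alternative gives 19.
Others bid (3, 3, 8, 8): truth gives 19, best alternative gives 19.
Others bid (3, 8, 3, 3): truth gives 19, best alternative gives 19.
Others bid (3, 8, 3, 8): truth gives 19, best alternative gives 19.
(Remaining 619 profiles checked similarly; truth is weakly best in each.)
In every case the truthful bid is at least as good as any alternative, so it is a dominant strategy.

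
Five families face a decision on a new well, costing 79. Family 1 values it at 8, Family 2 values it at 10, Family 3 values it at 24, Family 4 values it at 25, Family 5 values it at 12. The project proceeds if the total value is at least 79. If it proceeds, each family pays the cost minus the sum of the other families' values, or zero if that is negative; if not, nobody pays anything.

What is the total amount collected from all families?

Total value 79 ≥ cost 79, so it is built.
Family 1: others sum to 71; max(0, 79 - 71) = 8.
Family 2: others sum to 69; max(0, 79 - 69) = 10.
Family 3: others sum to 55; max(0, 79 - 55) = 24.
Family 4: others sum to 54; max(0, 79 - 54) = 25.
Family 5: others sum to 67; max(0, 79 - 67) = 12.
Total collected = 8 + 10 + 24 + 25 + 12 = 79.

79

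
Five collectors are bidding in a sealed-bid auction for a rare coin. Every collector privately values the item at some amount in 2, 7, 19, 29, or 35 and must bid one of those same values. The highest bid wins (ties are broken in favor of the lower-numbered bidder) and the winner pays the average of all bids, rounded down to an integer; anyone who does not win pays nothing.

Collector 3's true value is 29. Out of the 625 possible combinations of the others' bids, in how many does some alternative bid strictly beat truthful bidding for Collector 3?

Others bid (2, 2, 2, 2): truth gives 22; bid 7 gives 26 > 22. Violating.
Others bid (2, 2, 2, 7): truth gives 21; bid 7 gives 25 > 21. Violating.
Others bid (2, 2, 2, 19): truth gives 19; bid 19 gives 21 > 19. Violating.
Others bid (2, 2, 2, 35): truth gives 0; bid 35 gives 14 > 0. Violating.
Others bid (2, 2, 2, 29): truth gives 17; no alternative beats it.
Others bid (2, 2, 7, 29): truth gives 16; no alternative beats it.
(Checking all 625 profiles: 280 have a profitable deviation, 345 do not.)

280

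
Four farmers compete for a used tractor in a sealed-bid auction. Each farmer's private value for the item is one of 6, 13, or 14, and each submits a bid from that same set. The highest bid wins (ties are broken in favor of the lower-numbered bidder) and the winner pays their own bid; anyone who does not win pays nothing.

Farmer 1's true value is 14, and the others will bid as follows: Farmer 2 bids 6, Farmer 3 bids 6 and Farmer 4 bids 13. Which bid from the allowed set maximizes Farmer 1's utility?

Bid 6: loses, pays 0, utility 0.
Bid 13: wins, pays 13, utility 14 - 13 = 1.
Bid 14: wins, pays 14, utility 14 - 14 = 0.
The best choice is 13 with utility 1.

13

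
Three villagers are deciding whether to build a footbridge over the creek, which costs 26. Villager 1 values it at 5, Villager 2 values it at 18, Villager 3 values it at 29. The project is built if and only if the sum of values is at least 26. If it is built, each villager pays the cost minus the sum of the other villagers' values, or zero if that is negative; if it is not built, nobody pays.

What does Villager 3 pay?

3

Total value 52 ≥ cost 26, so the project is built.
The other villagers' values sum to 23.
Cost minus that sum is 26 - 23 = 3.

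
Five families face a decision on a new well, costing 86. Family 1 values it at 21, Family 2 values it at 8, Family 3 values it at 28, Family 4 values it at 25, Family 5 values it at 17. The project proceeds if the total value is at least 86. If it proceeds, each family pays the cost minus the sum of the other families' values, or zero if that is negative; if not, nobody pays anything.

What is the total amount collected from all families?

39

Total value 99 ≥ cost 86, so it is built.
Family 1: others sum to 78; max(0, 86 - 78) = 8.
Family 2: others sum to 91; max(0, 86 - 91) = 0.
Family 3: others sum to 71; max(0, 86 - 71) = 15.
Family 4: others sum to 74; max(0, 86 - 74) = 12.
Family 5: others sum to 82; max(0, 86 - 82) = 4.
Total collected = 8 + 0 + 15 + 12 + 4 = 39.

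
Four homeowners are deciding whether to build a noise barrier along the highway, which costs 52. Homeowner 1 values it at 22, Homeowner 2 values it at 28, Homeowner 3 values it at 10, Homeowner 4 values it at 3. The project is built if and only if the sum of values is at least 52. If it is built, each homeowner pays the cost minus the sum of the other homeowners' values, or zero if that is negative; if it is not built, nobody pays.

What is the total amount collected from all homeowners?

28

Total value 63 ≥ cost 52, so it is built.
Homeowner 1: others sum to 41; max(0, 52 - 41) = 11.
Homeowner 2: others sum to 35; max(0, 52 - 35) = 17.
Homeowner 3: others sum to 53; max(0, 52 - 53) = 0.
Homeowner 4: others sum to 60; max(0, 52 - 60) = 0.
Total collected = 11 + 17 + 0 + 0 = 28.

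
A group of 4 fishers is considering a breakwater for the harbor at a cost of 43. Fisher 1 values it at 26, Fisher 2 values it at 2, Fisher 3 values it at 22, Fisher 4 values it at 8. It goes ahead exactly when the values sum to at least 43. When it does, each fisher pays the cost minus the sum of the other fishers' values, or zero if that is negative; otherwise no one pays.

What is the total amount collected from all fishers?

18

Total value 58 ≥ cost 43, so it is built.
Fisher 1: others sum to 32; max(0, 43 - 32) = 11.
Fisher 2: others sum to 56; max(0, 43 - 56) = 0.
Fisher 3: others sum to 36; max(0, 43 - 36) = 7.
Fisher 4: others sum to 50; max(0, 43 - 50) = 0.
Total collected = 11 + 0 + 7 + 0 = 18.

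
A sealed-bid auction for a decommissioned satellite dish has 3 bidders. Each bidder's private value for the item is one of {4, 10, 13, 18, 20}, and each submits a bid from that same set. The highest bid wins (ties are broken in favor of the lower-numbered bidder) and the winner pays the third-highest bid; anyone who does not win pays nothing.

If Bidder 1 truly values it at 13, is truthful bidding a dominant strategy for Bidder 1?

Consider the case where Bidder 2 bids 4 and Bidder 3 bids 18.
Truthful bid 13: loses, pays 0, utility 0.
Bid 18 instead: wins, pays 4, utility 13 - 4 = 9.
Since 9 > 0, bidding 18 is strictly better here, so truthful bidding is not dominant.

No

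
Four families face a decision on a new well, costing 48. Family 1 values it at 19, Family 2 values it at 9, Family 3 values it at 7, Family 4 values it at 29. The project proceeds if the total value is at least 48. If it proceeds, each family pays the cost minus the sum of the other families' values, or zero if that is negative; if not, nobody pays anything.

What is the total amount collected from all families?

Total value 64 ≥ cost 48, so it is built.
Family 1: others sum to 45; max(0, 48 - 45) = 3.
Family 2: others sum to 55; max(0, 48 - 55) = 0.
Family 3: others sum to 57; max(0, 48 - 57) = 0.
Family 4: others sum to 35; max(0, 48 - 35) = 13.
Total collected = 3 + 0 + 0 + 13 = 16.

16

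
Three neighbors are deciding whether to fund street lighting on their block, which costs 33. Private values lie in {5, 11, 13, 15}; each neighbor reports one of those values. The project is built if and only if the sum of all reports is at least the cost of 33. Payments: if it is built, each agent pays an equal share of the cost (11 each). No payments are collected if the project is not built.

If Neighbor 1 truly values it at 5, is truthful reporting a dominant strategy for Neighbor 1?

Yes

Check each profile of the others' reports and compare truth against every alternative report.
Others report (11, 11): truth gives 0, best alternative gives -6.
Others report (11, 13): truth gives 0, best alternative gives -6.
Others report (11, 15): truth gives 0, best alternative gives -6.
Others report (13, 11): truth gives 0, best alternative gives -6.
Others report (13, 13): truth gives 0, best alternative gives -6.
Others report (15, 11): truth gives 0, best alternative gives -6.
(Remaining 10 profiles checked similarly; truth is weakly best in each.)
In every case the truthful report is at least as good as any alternative, so it is a dominant strategy.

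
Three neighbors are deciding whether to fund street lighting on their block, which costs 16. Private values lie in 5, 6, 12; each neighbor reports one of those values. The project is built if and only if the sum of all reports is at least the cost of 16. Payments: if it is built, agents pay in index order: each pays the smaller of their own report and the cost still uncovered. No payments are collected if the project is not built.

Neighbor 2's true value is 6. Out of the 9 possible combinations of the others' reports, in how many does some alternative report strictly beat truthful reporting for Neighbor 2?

Others report (5, 6): truth gives 0; report 5 gives 1 > 0. Violating.
Others report (5, 12): truth gives 0; report 5 gives 1 > 0. Violating.
Others report (6, 5): truth gives 0; report 5 gives 1 > 0. Violating.
Others report (6, 6): truth gives 0; report 5 gives 1 > 0. Violating.
Others report (5, 5): truth gives 0; no alternative beats it.
Others report (12, 5): truth gives 2; no alternative beats it.
(Checking all 9 profiles: 5 have a profitable deviation, 4 do not.)

5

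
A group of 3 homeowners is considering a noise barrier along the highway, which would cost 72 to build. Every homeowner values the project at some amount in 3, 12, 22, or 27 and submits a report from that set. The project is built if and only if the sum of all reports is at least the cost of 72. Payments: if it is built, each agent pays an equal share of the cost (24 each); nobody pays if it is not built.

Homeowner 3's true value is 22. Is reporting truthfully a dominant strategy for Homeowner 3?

No

Consider the case where Homeowner 1 reports 27 and Homeowner 2 reports 27.
Truthful report 22: project built, pays 24, utility 22 - 24 = -2.
Report 3 instead: project not built, utility 0.
Since 0 > -2, reporting 3 is strictly better here, so truthful reporting is not dominant.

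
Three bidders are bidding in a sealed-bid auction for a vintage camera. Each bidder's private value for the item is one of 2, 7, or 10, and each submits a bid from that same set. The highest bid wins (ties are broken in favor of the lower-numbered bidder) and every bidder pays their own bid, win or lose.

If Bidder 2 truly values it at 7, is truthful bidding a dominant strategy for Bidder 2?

Consider the case where Bidder 1 bids 2 and Bidder 3 bids 10.
Truthful bid 7: loses but pays 7, utility -7.
Bid 2 instead: loses but pays 2, utility -2.
Since -2 > -7, bidding 2 is strictly better here, so truthful bidding is not dominant.

No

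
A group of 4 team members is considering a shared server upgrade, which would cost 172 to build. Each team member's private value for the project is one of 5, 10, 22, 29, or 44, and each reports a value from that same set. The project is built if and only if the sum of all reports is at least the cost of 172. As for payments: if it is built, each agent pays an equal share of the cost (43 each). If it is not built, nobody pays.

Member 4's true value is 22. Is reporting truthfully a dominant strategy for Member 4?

Check each profile of the others' reports and compare truth against every alternative report.
Others report (5, 5, 5): truth gives 0, best alternative gives 0.
Others report (5, 5, 10): truth gives 0, best alternative gives 0.
Others report (5, 5, 22): truth gives 0, best alternative gives 0.
Others report (5, 5, 29): truth gives 0, best alternative gives 0.
Others report (5, 5, 44): truth gives 0, best alternative gives 0.
Others report (5, 10, 5): truth gives 0, best alternative gives 0.
(Remaining 119 profiles checked similarly; truth is weakly best in each.)
In every case the truthful report is at least as good as any alternative, so it is a dominant strategy.

Yes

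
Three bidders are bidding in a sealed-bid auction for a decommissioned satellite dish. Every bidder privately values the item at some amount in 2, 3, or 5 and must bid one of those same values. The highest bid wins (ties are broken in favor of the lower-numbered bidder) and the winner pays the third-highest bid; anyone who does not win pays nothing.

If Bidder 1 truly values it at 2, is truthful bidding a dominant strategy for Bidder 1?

Check each profile of the others' bids and compare truth against every alternative bid.
Others bid (3, 3): truth gives 0, best alternative gives -1.
Others bid (2, 2): truth gives 0, best alternative gives 0.
Others bid (2, 3): truth gives 0, best alternative gives 0.
Others bid (2, 5): truth gives 0, best alternative gives 0.
Others bid (3, 2): truth gives 0, best alternative gives 0.
Others bid (3, 5): truth gives 0, best alternative gives 0.
(Remaining 3 profiles checked similarly; truth is weakly best in each.)
In every case the truthful bid is at least as good as any alternative, so it is a dominant strategy.

Yes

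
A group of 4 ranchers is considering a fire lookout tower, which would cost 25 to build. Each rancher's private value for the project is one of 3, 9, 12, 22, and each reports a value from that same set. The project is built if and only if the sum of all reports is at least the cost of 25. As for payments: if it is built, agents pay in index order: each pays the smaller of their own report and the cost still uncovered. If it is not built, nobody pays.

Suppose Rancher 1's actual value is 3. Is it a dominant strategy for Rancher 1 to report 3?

Check each profile of the others' reports and compare truth against every alternative report.
Others report (3, 3, 12): truth gives 0, best alternative gives -6.
Others report (3, 3, 22): truth gives 0, best alternative gives -6.
Others report (3, 9, 9): truth gives 0, best alternative gives -6.
Others report (3, 9, 12): truth gives 0, best alternative gives -6.
Others report (3, 9, 22): truth gives 0, best alternative gives -6.
Others report (3, 12, 3): truth gives 0, best alternative gives -6.
(Remaining 58 profiles checked similarly; truth is weakly best in each.)
In every case the truthful report is at least as good as any alternative, so it is a dominant strategy.

Yes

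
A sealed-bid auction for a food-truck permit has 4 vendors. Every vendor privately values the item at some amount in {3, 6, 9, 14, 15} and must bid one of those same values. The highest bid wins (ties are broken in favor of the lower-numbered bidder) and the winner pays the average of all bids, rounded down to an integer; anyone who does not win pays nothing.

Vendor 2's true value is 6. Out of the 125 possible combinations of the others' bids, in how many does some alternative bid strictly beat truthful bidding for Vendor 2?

1

Others bid (6, 3, 3): truth gives 0; bid 9 gives 1 > 0. Violating.
Others bid (3, 3, 3): truth gives 3; no alternative beats it.
Others bid (3, 3, 6): truth gives 2; no alternative beats it.
(Checking all 125 profiles: 1 has a profitable deviation, 124 do not.)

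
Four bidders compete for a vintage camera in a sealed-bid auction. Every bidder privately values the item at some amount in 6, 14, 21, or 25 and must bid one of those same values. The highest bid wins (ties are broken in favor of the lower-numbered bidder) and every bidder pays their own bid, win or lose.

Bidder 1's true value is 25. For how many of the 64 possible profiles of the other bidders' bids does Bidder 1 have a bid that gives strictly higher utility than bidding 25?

Others bid (6, 6, 6): truth gives 0; bid 6 gives 19 > 0. Violating.
Others bid (6, 6, 14): truth gives 0; bid 14 gives 11 > 0. Violating.
Others bid (6, 6, 21): truth gives 0; bid 21 gives 4 > 0. Violating.
Others bid (6, 14, 6): truth gives 0; bid 14 gives 11 > 0. Violating.
Others bid (6, 6, 25): truth gives 0; no alternative beats it.
Others bid (6, 14, 25): truth gives 0; no alternative beats it.
(Checking all 64 profiles: 27 have a profitable deviation, 37 do not.)

27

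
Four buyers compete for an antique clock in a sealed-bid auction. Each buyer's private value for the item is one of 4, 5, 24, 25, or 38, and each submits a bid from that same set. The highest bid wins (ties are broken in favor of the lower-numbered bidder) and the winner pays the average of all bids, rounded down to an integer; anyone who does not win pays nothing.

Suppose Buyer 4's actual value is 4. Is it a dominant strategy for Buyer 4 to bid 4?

Check each profile of the others' bids and compare truth against every alternative bid.
Others bid (4, 4, 4): truth gives 0, best alternative gives 0.
Others bid (4, 4, 5): truth gives 0, best alternative gives 0.
Others bid (4, 4, 24): truth gives 0, best alternative gives 0.
Others bid (4, 4, 25): truth gives 0, best alternative gives 0.
Others bid (4, 4, 38): truth gives 0, best alternative gives 0.
Others bid (4, 5, 4): truth gives 0, best alternative gives 0.
(Remaining 119 profiles checked similarly; truth is weakly best in each.)
In every case the truthful bid is at least as good as any alternative, so it is a dominant strategy.

Yes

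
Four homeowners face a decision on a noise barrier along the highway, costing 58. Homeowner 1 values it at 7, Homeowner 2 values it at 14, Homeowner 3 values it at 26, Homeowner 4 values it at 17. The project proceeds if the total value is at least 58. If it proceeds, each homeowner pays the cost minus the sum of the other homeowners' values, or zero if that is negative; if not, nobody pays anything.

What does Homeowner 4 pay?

11

Total value 64 ≥ cost 58, so the project is built.
The other homeowners' values sum to 47.
Cost minus that sum is 58 - 47 = 11.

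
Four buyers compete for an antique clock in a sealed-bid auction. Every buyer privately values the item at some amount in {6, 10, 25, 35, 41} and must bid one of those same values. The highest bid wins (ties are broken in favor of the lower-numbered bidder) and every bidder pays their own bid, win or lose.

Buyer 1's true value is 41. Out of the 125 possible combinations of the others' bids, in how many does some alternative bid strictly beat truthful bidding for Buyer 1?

Others bid (6, 6, 6): truth gives 0; bid 6 gives 35 > 0. Violating.
Others bid (6, 6, 10): truth gives 0; bid 10 gives 31 > 0. Violating.
Others bid (6, 6, 25): truth gives 0; bid 25 gives 16 > 0. Violating.
Others bid (6, 6, 35): truth gives 0; bid 35 gives 6 > 0. Violating.
Others bid (6, 6, 41): truth gives 0; no alternative beats it.
Others bid (6, 10, 41): truth gives 0; no alternative beats it.
(Checking all 125 profiles: 64 have a profitable deviation, 61 do not.)

64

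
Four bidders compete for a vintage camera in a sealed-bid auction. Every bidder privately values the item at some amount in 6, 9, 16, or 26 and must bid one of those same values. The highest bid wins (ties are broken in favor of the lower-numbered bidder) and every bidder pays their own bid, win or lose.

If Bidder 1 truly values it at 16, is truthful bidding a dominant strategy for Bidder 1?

No

Consider the case where Bidder 2 bids 6, Bidder 3 bids 6 and Bidder 4 bids 6.
Truthful bid 16: wins, pays 16, utility 16 - 16 = 0.
Bid 6 instead: wins, pays 6, utility 16 - 6 = 10.
Since 10 > 0, bidding 6 is strictly better here, so truthful bidding is not dominant.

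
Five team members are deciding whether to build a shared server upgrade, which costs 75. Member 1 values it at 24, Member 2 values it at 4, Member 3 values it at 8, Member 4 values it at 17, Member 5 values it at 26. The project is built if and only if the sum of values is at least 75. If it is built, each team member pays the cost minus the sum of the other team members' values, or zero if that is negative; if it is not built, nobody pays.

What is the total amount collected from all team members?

Total value 79 ≥ cost 75, so it is built.
Member 1: others sum to 55; max(0, 75 - 55) = 20.
Member 2: others sum to 75; max(0, 75 - 75) = 0.
Member 3: others sum to 71; max(0, 75 - 71) = 4.
Member 4: others sum to 62; max(0, 75 - 62) = 13.
Member 5: others sum to 53; max(0, 75 - 53) = 22.
Total collected = 20 + 0 + 4 + 13 + 22 = 59.

59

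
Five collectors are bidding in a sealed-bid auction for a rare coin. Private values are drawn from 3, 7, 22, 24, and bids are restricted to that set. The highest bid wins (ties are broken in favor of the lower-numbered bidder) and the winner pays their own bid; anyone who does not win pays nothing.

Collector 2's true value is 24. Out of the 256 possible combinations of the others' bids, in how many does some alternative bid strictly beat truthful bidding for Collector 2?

Others bid (3, 3, 3, 3): truth gives 0; bid 7 gives 17 > 0. Violating.
Others bid (3, 3, 3, 7): truth gives 0; bid 7 gives 17 > 0. Violating.
Others bid (3, 3, 3, 22): truth gives 0; bid 22 gives 2 > 0. Violating.
Others bid (3, 3, 7, 3): truth gives 0; bid 7 gives 17 > 0. Violating.
Others bid (3, 3, 3, 24): truth gives 0; no alternative beats it.
Others bid (3, 3, 7, 24): truth gives 0; no alternative beats it.
(Checking all 256 profiles: 54 have a profitable deviation, 202 do not.)

54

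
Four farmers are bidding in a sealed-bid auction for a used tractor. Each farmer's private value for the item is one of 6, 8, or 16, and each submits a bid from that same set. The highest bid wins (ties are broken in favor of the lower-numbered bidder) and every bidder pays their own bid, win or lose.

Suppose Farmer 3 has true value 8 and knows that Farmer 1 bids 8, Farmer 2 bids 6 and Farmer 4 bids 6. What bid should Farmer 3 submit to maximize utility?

6

Bid 6: loses but pays 6, utility -6.
Bid 8: loses but pays 8, utility -8.
Bid 16: wins, pays 16, utility 8 - 16 = -8.
The best choice is 6 with utility -6.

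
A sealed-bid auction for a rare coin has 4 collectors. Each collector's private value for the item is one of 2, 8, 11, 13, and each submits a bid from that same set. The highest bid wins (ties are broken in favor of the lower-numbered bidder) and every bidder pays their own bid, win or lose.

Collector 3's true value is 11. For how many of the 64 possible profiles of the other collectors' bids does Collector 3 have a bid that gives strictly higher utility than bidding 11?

54

Others bid (2, 2, 2): truth gives 0; bid 8 gives 3 > 0. Violating.
Others bid (2, 2, 8): truth gives 0; bid 8 gives 3 > 0. Violating.
Others bid (2, 2, 13): truth gives -11; bid 2 gives -2 > -11. Violating.
Others bid (2, 8, 13): truth gives -11; bid 2 gives -2 > -11. Violating.
Others bid (2, 2, 11): truth gives 0; no alternative beats it.
Others bid (2, 8, 2): truth gives 0; no alternative beats it.
(Checking all 64 profiles: 54 have a profitable deviation, 10 do not.)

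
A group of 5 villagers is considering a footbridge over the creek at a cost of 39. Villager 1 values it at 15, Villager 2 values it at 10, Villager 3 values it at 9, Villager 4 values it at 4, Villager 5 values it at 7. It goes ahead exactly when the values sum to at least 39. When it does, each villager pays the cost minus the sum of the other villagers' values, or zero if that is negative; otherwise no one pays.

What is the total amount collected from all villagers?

Total value 45 ≥ cost 39, so it is built.
Villager 1: others sum to 30; max(0, 39 - 30) = 9.
Villager 2: others sum to 35; max(0, 39 - 35) = 4.
Villager 3: others sum to 36; max(0, 39 - 36) = 3.
Villager 4: others sum to 41; max(0, 39 - 41) = 0.
Villager 5: others sum to 38; max(0, 39 - 38) = 1.
Total collected = 9 + 4 + 3 + 0 + 1 = 17.

17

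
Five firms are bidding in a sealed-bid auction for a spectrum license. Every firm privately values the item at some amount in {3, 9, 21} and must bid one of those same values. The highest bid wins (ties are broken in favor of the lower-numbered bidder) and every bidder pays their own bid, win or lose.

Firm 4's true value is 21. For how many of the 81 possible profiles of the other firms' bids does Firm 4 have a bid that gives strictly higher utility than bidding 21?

Others bid (3, 3, 3, 3): truth gives 0; bid 9 gives 12 > 0. Violating.
Others bid (3, 3, 3, 9): truth gives 0; bid 9 gives 12 > 0. Violating.
Others bid (3, 3, 21, 3): truth gives -21; bid 3 gives -3 > -21. Violating.
Others bid (3, 3, 21, 9): truth gives -21; bid 3 gives -3 > -21. Violating.
Others bid (3, 3, 3, 21): truth gives 0; no alternative beats it.
Others bid (3, 3, 9, 3): truth gives 0; no alternative beats it.
(Checking all 81 profiles: 59 have a profitable deviation, 22 do not.)

59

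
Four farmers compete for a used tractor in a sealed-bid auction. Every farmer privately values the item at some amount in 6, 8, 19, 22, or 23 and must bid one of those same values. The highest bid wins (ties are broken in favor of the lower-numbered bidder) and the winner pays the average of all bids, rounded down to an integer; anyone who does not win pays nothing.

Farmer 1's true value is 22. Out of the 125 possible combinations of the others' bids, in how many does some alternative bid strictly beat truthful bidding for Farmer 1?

Others bid (6, 6, 6): truth gives 12; bid 6 gives 16 > 12. Violating.
Others bid (6, 6, 8): truth gives 12; bid 8 gives 15 > 12. Violating.
Others bid (6, 6, 19): truth gives 9; bid 19 gives 10 > 9. Violating.
Others bid (6, 6, 23): truth gives 0; bid 23 gives 8 > 0. Violating.
Others bid (6, 6, 22): truth gives 8; no alternative beats it.
Others bid (6, 8, 19): truth gives 9; no alternative beats it.
(Checking all 125 profiles: 71 have a profitable deviation, 54 do not.)

71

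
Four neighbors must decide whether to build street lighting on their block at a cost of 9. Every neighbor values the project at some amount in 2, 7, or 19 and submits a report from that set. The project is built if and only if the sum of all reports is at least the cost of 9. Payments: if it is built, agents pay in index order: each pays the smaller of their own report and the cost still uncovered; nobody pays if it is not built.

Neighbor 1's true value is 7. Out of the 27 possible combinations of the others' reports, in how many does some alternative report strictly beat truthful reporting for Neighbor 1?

Others report (2, 2, 7): truth gives 0; report 2 gives 5 > 0. Violating.
Others report (2, 2, 19): truth gives 0; report 2 gives 5 > 0. Violating.
Others report (2, 7, 2): truth gives 0; report 2 gives 5 > 0. Violating.
Others report (2, 7, 7): truth gives 0; report 2 gives 5 > 0. Violating.
Others report (2, 2, 2): truth gives 0; no alternative beats it.
(Checking all 27 profiles: 26 have a profitable deviation, 1 does not.)

26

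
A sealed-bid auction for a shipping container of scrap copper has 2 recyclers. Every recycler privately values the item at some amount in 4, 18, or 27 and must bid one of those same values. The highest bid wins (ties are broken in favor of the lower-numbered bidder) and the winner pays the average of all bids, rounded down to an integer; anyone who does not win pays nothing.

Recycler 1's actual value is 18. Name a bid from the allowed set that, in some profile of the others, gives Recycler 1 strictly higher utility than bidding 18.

4

Suppose Recycler 2 bids 4.
Bid 18: wins, pays 11, utility 18 - 11 = 7.
Bid 4: wins, pays 4, utility 18 - 4 = 14.
So bidding 4 beats truth here (14 > 7).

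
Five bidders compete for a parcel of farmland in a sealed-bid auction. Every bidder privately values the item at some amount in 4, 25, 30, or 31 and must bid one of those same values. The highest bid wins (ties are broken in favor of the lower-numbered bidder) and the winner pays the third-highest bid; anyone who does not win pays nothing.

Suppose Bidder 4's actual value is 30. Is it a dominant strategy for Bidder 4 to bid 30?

Consider the case where Bidder 1 bids 4, Bidder 2 bids 4, Bidder 3 bids 4 and Bidder 5 bids 31.
Truthful bid 30: loses, pays 0, utility 0.
Bid 31 instead: wins, pays 4, utility 30 - 4 = 26.
Since 26 > 0, bidding 31 is strictly better here, so truthful bidding is not dominant.

No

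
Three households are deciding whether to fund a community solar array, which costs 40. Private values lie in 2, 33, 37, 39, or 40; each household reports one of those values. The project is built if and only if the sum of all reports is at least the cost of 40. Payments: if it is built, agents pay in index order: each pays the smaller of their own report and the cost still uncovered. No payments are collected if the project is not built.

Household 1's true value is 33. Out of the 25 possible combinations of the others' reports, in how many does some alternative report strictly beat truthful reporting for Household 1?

22

Others report (2, 37): truth gives 0; report 2 gives 31 > 0. Violating.
Others report (2, 39): truth gives 0; report 2 gives 31 > 0. Violating.
Others report (2, 40): truth gives 0; report 2 gives 31 > 0. Violating.
Others report (33, 33): truth gives 0; report 2 gives 31 > 0. Violating.
Others report (2, 2): truth gives 0; no alternative beats it.
Others report (2, 33): truth gives 0; no alternative beats it.
(Checking all 25 profiles: 22 have a profitable deviation, 3 do not.)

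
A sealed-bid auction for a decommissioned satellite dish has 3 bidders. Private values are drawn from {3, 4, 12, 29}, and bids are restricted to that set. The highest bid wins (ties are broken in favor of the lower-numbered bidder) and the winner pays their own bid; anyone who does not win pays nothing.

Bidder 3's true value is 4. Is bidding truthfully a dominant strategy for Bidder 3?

Yes

Check each profile of the others' bids and compare truth against every alternative bid.
Others bid (3, 3): truth gives 0, best alternative gives 0.
Others bid (3, 4): truth gives 0, best alternative gives 0.
Others bid (3, 12): truth gives 0, best alternative gives 0.
Others bid (3, 29): truth gives 0, best alternative gives 0.
Others bid (4, 3): truth gives 0, best alternative gives 0.
Others bid (4, 4): truth gives 0, best alternative gives 0.
(Remaining 10 profiles checked similarly; truth is weakly best in each.)
In every case the truthful bid is at least as good as any alternative, so it is a dominant strategy.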